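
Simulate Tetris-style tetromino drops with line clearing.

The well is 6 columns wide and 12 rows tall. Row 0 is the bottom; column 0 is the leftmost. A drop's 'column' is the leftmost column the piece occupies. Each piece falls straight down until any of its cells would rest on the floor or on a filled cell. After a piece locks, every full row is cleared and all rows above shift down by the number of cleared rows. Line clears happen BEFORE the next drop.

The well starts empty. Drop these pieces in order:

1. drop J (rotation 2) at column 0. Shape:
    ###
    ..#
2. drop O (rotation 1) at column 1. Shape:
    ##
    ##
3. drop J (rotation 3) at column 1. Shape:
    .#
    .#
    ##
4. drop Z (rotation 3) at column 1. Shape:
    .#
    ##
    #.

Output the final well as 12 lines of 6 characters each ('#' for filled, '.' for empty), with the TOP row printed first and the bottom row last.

Answer: ......
......
......
..#...
.##...
.##...
..#...
.##...
.##...
.##...
###...
..#...

Derivation:
Drop 1: J rot2 at col 0 lands with bottom-row=0; cleared 0 line(s) (total 0); column heights now [2 2 2 0 0 0], max=2
Drop 2: O rot1 at col 1 lands with bottom-row=2; cleared 0 line(s) (total 0); column heights now [2 4 4 0 0 0], max=4
Drop 3: J rot3 at col 1 lands with bottom-row=4; cleared 0 line(s) (total 0); column heights now [2 5 7 0 0 0], max=7
Drop 4: Z rot3 at col 1 lands with bottom-row=6; cleared 0 line(s) (total 0); column heights now [2 8 9 0 0 0], max=9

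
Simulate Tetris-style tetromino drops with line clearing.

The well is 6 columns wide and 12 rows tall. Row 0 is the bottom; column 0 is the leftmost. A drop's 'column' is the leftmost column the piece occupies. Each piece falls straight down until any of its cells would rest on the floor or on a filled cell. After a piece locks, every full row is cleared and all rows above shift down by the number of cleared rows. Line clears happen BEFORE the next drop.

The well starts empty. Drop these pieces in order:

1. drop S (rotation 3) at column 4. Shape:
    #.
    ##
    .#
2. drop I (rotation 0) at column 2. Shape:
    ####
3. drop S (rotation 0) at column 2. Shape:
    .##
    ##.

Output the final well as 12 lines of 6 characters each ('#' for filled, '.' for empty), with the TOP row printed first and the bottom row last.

Answer: ......
......
......
......
......
......
...##.
..##..
..####
....#.
....##
.....#

Derivation:
Drop 1: S rot3 at col 4 lands with bottom-row=0; cleared 0 line(s) (total 0); column heights now [0 0 0 0 3 2], max=3
Drop 2: I rot0 at col 2 lands with bottom-row=3; cleared 0 line(s) (total 0); column heights now [0 0 4 4 4 4], max=4
Drop 3: S rot0 at col 2 lands with bottom-row=4; cleared 0 line(s) (total 0); column heights now [0 0 5 6 6 4], max=6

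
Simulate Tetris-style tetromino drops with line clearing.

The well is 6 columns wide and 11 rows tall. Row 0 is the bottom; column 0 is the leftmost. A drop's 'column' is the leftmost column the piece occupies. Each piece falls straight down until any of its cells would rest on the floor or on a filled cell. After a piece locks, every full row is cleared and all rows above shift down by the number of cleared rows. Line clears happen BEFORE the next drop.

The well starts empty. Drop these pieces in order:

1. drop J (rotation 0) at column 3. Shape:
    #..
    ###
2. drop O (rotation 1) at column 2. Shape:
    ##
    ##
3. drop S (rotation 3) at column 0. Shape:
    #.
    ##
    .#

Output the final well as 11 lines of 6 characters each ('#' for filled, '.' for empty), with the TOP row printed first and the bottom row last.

Drop 1: J rot0 at col 3 lands with bottom-row=0; cleared 0 line(s) (total 0); column heights now [0 0 0 2 1 1], max=2
Drop 2: O rot1 at col 2 lands with bottom-row=2; cleared 0 line(s) (total 0); column heights now [0 0 4 4 1 1], max=4
Drop 3: S rot3 at col 0 lands with bottom-row=0; cleared 0 line(s) (total 0); column heights now [3 2 4 4 1 1], max=4

Answer: ......
......
......
......
......
......
......
..##..
#.##..
##.#..
.#.###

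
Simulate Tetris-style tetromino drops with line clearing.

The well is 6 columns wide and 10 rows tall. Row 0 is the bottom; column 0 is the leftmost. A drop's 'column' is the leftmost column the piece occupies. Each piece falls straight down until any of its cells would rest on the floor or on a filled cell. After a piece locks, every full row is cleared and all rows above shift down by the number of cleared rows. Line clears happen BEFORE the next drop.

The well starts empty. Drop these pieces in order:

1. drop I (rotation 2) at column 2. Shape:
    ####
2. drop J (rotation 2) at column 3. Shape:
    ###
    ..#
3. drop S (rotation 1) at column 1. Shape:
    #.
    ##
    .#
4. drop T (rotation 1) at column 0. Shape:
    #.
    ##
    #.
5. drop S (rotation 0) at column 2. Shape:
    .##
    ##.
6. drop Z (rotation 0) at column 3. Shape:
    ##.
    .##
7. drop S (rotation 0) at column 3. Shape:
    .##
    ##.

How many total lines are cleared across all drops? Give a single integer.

Drop 1: I rot2 at col 2 lands with bottom-row=0; cleared 0 line(s) (total 0); column heights now [0 0 1 1 1 1], max=1
Drop 2: J rot2 at col 3 lands with bottom-row=1; cleared 0 line(s) (total 0); column heights now [0 0 1 3 3 3], max=3
Drop 3: S rot1 at col 1 lands with bottom-row=1; cleared 0 line(s) (total 0); column heights now [0 4 3 3 3 3], max=4
Drop 4: T rot1 at col 0 lands with bottom-row=3; cleared 0 line(s) (total 0); column heights now [6 5 3 3 3 3], max=6
Drop 5: S rot0 at col 2 lands with bottom-row=3; cleared 0 line(s) (total 0); column heights now [6 5 4 5 5 3], max=6
Drop 6: Z rot0 at col 3 lands with bottom-row=5; cleared 0 line(s) (total 0); column heights now [6 5 4 7 7 6], max=7
Drop 7: S rot0 at col 3 lands with bottom-row=7; cleared 0 line(s) (total 0); column heights now [6 5 4 8 9 9], max=9

Answer: 0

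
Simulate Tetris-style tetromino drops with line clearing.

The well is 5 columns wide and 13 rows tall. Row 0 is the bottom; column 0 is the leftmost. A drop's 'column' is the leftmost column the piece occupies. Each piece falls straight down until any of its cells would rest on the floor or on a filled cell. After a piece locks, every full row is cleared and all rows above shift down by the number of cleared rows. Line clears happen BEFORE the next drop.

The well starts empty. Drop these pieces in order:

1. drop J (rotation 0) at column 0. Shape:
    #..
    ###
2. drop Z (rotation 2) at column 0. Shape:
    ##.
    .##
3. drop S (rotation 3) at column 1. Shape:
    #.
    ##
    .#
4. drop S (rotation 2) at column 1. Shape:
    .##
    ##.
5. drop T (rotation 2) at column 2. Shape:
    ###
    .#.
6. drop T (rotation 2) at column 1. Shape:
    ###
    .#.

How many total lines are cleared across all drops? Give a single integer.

Drop 1: J rot0 at col 0 lands with bottom-row=0; cleared 0 line(s) (total 0); column heights now [2 1 1 0 0], max=2
Drop 2: Z rot2 at col 0 lands with bottom-row=1; cleared 0 line(s) (total 0); column heights now [3 3 2 0 0], max=3
Drop 3: S rot3 at col 1 lands with bottom-row=2; cleared 0 line(s) (total 0); column heights now [3 5 4 0 0], max=5
Drop 4: S rot2 at col 1 lands with bottom-row=5; cleared 0 line(s) (total 0); column heights now [3 6 7 7 0], max=7
Drop 5: T rot2 at col 2 lands with bottom-row=7; cleared 0 line(s) (total 0); column heights now [3 6 9 9 9], max=9
Drop 6: T rot2 at col 1 lands with bottom-row=9; cleared 0 line(s) (total 0); column heights now [3 11 11 11 9], max=11

Answer: 0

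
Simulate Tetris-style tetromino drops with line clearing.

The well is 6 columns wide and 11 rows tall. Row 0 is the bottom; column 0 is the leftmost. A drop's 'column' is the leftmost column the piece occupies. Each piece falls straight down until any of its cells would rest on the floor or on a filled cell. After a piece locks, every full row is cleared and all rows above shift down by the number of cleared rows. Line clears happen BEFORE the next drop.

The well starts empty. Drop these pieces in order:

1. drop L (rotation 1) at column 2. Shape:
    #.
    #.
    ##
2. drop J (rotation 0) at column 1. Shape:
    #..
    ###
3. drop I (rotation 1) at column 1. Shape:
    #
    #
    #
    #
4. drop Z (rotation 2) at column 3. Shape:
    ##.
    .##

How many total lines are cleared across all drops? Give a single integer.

Drop 1: L rot1 at col 2 lands with bottom-row=0; cleared 0 line(s) (total 0); column heights now [0 0 3 1 0 0], max=3
Drop 2: J rot0 at col 1 lands with bottom-row=3; cleared 0 line(s) (total 0); column heights now [0 5 4 4 0 0], max=5
Drop 3: I rot1 at col 1 lands with bottom-row=5; cleared 0 line(s) (total 0); column heights now [0 9 4 4 0 0], max=9
Drop 4: Z rot2 at col 3 lands with bottom-row=3; cleared 0 line(s) (total 0); column heights now [0 9 4 5 5 4], max=9

Answer: 0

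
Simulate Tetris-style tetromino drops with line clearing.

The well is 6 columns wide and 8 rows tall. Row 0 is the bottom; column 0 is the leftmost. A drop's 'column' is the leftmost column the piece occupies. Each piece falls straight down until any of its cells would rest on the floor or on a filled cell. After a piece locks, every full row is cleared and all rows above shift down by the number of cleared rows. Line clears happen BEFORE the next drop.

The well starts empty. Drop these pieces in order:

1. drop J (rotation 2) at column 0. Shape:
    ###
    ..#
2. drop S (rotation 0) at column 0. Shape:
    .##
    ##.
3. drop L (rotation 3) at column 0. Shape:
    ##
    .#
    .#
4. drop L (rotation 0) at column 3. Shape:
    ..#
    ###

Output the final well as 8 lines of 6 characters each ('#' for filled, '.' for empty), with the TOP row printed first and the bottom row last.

Drop 1: J rot2 at col 0 lands with bottom-row=0; cleared 0 line(s) (total 0); column heights now [2 2 2 0 0 0], max=2
Drop 2: S rot0 at col 0 lands with bottom-row=2; cleared 0 line(s) (total 0); column heights now [3 4 4 0 0 0], max=4
Drop 3: L rot3 at col 0 lands with bottom-row=4; cleared 0 line(s) (total 0); column heights now [7 7 4 0 0 0], max=7
Drop 4: L rot0 at col 3 lands with bottom-row=0; cleared 0 line(s) (total 0); column heights now [7 7 4 1 1 2], max=7

Answer: ......
##....
.#....
.#....
.##...
##....
###..#
..####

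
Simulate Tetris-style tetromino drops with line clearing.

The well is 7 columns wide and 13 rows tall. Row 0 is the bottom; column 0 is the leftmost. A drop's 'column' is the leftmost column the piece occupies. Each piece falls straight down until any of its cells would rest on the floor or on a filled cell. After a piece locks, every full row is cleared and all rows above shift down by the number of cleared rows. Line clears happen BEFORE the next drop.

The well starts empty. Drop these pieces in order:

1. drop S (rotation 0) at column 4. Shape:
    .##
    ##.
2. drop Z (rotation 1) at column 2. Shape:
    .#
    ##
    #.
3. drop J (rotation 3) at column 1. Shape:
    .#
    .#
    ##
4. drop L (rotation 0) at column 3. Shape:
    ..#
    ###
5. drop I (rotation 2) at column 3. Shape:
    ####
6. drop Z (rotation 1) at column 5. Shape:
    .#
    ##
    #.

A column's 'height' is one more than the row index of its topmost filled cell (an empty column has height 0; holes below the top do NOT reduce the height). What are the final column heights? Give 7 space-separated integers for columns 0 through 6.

Answer: 0 3 5 6 6 8 9

Derivation:
Drop 1: S rot0 at col 4 lands with bottom-row=0; cleared 0 line(s) (total 0); column heights now [0 0 0 0 1 2 2], max=2
Drop 2: Z rot1 at col 2 lands with bottom-row=0; cleared 0 line(s) (total 0); column heights now [0 0 2 3 1 2 2], max=3
Drop 3: J rot3 at col 1 lands with bottom-row=2; cleared 0 line(s) (total 0); column heights now [0 3 5 3 1 2 2], max=5
Drop 4: L rot0 at col 3 lands with bottom-row=3; cleared 0 line(s) (total 0); column heights now [0 3 5 4 4 5 2], max=5
Drop 5: I rot2 at col 3 lands with bottom-row=5; cleared 0 line(s) (total 0); column heights now [0 3 5 6 6 6 6], max=6
Drop 6: Z rot1 at col 5 lands with bottom-row=6; cleared 0 line(s) (total 0); column heights now [0 3 5 6 6 8 9], max=9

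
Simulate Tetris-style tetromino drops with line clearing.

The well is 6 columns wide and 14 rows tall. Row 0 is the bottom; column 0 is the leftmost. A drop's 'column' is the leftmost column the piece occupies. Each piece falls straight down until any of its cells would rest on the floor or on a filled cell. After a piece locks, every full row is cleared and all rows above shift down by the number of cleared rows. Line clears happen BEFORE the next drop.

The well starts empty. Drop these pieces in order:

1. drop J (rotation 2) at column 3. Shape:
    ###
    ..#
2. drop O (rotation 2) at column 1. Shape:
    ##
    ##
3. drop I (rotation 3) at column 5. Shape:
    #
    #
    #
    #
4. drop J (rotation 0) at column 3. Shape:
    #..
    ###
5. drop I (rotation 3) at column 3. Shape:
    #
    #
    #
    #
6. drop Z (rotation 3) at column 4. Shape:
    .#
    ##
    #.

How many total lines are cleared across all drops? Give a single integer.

Answer: 0

Derivation:
Drop 1: J rot2 at col 3 lands with bottom-row=0; cleared 0 line(s) (total 0); column heights now [0 0 0 2 2 2], max=2
Drop 2: O rot2 at col 1 lands with bottom-row=0; cleared 0 line(s) (total 0); column heights now [0 2 2 2 2 2], max=2
Drop 3: I rot3 at col 5 lands with bottom-row=2; cleared 0 line(s) (total 0); column heights now [0 2 2 2 2 6], max=6
Drop 4: J rot0 at col 3 lands with bottom-row=6; cleared 0 line(s) (total 0); column heights now [0 2 2 8 7 7], max=8
Drop 5: I rot3 at col 3 lands with bottom-row=8; cleared 0 line(s) (total 0); column heights now [0 2 2 12 7 7], max=12
Drop 6: Z rot3 at col 4 lands with bottom-row=7; cleared 0 line(s) (total 0); column heights now [0 2 2 12 9 10], max=12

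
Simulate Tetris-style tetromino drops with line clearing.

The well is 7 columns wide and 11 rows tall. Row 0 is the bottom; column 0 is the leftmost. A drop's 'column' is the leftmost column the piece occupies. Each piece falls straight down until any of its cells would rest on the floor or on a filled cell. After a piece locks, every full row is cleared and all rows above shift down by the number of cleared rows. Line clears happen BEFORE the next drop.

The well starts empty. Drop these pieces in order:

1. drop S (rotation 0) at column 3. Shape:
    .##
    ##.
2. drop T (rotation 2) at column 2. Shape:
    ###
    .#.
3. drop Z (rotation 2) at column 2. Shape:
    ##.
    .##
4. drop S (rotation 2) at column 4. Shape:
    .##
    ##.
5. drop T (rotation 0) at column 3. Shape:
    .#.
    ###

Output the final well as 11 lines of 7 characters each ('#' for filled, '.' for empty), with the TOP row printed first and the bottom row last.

Answer: .......
.......
.......
....#..
...###.
.....##
..####.
...##..
..###..
...###.
...##..

Derivation:
Drop 1: S rot0 at col 3 lands with bottom-row=0; cleared 0 line(s) (total 0); column heights now [0 0 0 1 2 2 0], max=2
Drop 2: T rot2 at col 2 lands with bottom-row=1; cleared 0 line(s) (total 0); column heights now [0 0 3 3 3 2 0], max=3
Drop 3: Z rot2 at col 2 lands with bottom-row=3; cleared 0 line(s) (total 0); column heights now [0 0 5 5 4 2 0], max=5
Drop 4: S rot2 at col 4 lands with bottom-row=4; cleared 0 line(s) (total 0); column heights now [0 0 5 5 5 6 6], max=6
Drop 5: T rot0 at col 3 lands with bottom-row=6; cleared 0 line(s) (total 0); column heights now [0 0 5 7 8 7 6], max=8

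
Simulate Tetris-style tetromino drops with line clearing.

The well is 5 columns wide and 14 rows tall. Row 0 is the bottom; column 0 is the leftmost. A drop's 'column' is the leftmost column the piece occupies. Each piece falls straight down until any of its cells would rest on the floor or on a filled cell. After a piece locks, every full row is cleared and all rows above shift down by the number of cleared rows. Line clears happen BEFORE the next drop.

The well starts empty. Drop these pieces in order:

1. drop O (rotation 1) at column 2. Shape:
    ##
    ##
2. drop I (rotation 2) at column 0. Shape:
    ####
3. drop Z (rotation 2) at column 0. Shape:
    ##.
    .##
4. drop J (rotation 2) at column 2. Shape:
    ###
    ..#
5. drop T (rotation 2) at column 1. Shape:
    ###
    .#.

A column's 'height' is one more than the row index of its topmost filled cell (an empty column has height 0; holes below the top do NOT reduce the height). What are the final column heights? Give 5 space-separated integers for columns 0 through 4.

Drop 1: O rot1 at col 2 lands with bottom-row=0; cleared 0 line(s) (total 0); column heights now [0 0 2 2 0], max=2
Drop 2: I rot2 at col 0 lands with bottom-row=2; cleared 0 line(s) (total 0); column heights now [3 3 3 3 0], max=3
Drop 3: Z rot2 at col 0 lands with bottom-row=3; cleared 0 line(s) (total 0); column heights now [5 5 4 3 0], max=5
Drop 4: J rot2 at col 2 lands with bottom-row=3; cleared 1 line(s) (total 1); column heights now [3 4 4 3 4], max=4
Drop 5: T rot2 at col 1 lands with bottom-row=4; cleared 0 line(s) (total 1); column heights now [3 6 6 6 4], max=6

Answer: 3 6 6 6 4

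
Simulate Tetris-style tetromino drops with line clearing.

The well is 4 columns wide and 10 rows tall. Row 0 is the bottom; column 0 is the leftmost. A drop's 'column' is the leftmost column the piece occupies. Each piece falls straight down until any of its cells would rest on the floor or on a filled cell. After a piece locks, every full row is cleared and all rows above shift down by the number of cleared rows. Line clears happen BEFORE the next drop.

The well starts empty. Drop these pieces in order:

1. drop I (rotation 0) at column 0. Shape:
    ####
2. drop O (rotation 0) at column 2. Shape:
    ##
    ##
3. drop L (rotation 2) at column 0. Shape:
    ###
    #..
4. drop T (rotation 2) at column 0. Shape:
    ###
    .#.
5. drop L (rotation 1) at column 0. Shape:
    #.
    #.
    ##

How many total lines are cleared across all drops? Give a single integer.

Drop 1: I rot0 at col 0 lands with bottom-row=0; cleared 1 line(s) (total 1); column heights now [0 0 0 0], max=0
Drop 2: O rot0 at col 2 lands with bottom-row=0; cleared 0 line(s) (total 1); column heights now [0 0 2 2], max=2
Drop 3: L rot2 at col 0 lands with bottom-row=1; cleared 0 line(s) (total 1); column heights now [3 3 3 2], max=3
Drop 4: T rot2 at col 0 lands with bottom-row=3; cleared 0 line(s) (total 1); column heights now [5 5 5 2], max=5
Drop 5: L rot1 at col 0 lands with bottom-row=5; cleared 0 line(s) (total 1); column heights now [8 6 5 2], max=8

Answer: 1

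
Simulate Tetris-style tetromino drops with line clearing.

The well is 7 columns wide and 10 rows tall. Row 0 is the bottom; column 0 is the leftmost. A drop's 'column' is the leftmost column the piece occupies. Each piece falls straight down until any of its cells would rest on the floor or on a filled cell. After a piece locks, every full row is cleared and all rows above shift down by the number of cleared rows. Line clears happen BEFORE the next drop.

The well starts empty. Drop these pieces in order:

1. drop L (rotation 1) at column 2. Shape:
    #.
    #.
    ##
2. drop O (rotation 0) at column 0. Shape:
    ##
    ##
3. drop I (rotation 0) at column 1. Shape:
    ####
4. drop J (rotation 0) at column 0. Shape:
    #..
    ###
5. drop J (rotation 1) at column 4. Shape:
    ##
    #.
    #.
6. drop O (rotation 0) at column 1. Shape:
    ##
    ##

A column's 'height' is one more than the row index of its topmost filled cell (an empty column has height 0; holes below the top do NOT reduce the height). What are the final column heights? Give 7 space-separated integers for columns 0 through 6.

Answer: 6 7 7 4 7 7 0

Derivation:
Drop 1: L rot1 at col 2 lands with bottom-row=0; cleared 0 line(s) (total 0); column heights now [0 0 3 1 0 0 0], max=3
Drop 2: O rot0 at col 0 lands with bottom-row=0; cleared 0 line(s) (total 0); column heights now [2 2 3 1 0 0 0], max=3
Drop 3: I rot0 at col 1 lands with bottom-row=3; cleared 0 line(s) (total 0); column heights now [2 4 4 4 4 0 0], max=4
Drop 4: J rot0 at col 0 lands with bottom-row=4; cleared 0 line(s) (total 0); column heights now [6 5 5 4 4 0 0], max=6
Drop 5: J rot1 at col 4 lands with bottom-row=4; cleared 0 line(s) (total 0); column heights now [6 5 5 4 7 7 0], max=7
Drop 6: O rot0 at col 1 lands with bottom-row=5; cleared 0 line(s) (total 0); column heights now [6 7 7 4 7 7 0], max=7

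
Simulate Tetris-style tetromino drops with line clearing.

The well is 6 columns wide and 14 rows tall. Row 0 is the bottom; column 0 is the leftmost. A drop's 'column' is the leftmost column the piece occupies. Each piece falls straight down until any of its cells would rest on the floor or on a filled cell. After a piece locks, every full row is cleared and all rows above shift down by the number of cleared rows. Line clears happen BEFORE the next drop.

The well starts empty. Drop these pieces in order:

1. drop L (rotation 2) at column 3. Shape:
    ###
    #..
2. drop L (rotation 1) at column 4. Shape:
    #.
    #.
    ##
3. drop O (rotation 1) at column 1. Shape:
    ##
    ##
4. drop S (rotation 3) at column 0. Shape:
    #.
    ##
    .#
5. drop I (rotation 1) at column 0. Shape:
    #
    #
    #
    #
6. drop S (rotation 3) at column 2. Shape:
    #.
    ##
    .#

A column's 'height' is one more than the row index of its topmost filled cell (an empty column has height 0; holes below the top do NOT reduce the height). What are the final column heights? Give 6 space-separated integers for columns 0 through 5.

Answer: 9 4 5 4 5 3

Derivation:
Drop 1: L rot2 at col 3 lands with bottom-row=0; cleared 0 line(s) (total 0); column heights now [0 0 0 2 2 2], max=2
Drop 2: L rot1 at col 4 lands with bottom-row=2; cleared 0 line(s) (total 0); column heights now [0 0 0 2 5 3], max=5
Drop 3: O rot1 at col 1 lands with bottom-row=0; cleared 0 line(s) (total 0); column heights now [0 2 2 2 5 3], max=5
Drop 4: S rot3 at col 0 lands with bottom-row=2; cleared 0 line(s) (total 0); column heights now [5 4 2 2 5 3], max=5
Drop 5: I rot1 at col 0 lands with bottom-row=5; cleared 0 line(s) (total 0); column heights now [9 4 2 2 5 3], max=9
Drop 6: S rot3 at col 2 lands with bottom-row=2; cleared 0 line(s) (total 0); column heights now [9 4 5 4 5 3], max=9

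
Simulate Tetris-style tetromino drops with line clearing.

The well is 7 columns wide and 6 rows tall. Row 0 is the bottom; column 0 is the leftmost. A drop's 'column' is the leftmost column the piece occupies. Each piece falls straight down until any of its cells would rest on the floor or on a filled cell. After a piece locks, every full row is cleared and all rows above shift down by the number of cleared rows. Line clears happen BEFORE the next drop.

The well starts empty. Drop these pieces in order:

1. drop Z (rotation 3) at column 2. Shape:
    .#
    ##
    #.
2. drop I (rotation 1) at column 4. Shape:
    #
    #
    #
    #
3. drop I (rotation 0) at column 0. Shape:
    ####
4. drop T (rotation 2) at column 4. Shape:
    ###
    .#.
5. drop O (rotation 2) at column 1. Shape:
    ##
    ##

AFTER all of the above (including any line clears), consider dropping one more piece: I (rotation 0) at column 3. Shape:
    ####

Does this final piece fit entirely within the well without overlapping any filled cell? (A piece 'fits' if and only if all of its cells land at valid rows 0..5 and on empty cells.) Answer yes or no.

Answer: yes

Derivation:
Drop 1: Z rot3 at col 2 lands with bottom-row=0; cleared 0 line(s) (total 0); column heights now [0 0 2 3 0 0 0], max=3
Drop 2: I rot1 at col 4 lands with bottom-row=0; cleared 0 line(s) (total 0); column heights now [0 0 2 3 4 0 0], max=4
Drop 3: I rot0 at col 0 lands with bottom-row=3; cleared 0 line(s) (total 0); column heights now [4 4 4 4 4 0 0], max=4
Drop 4: T rot2 at col 4 lands with bottom-row=3; cleared 0 line(s) (total 0); column heights now [4 4 4 4 5 5 5], max=5
Drop 5: O rot2 at col 1 lands with bottom-row=4; cleared 0 line(s) (total 0); column heights now [4 6 6 4 5 5 5], max=6
Test piece I rot0 at col 3 (width 4): heights before test = [4 6 6 4 5 5 5]; fits = True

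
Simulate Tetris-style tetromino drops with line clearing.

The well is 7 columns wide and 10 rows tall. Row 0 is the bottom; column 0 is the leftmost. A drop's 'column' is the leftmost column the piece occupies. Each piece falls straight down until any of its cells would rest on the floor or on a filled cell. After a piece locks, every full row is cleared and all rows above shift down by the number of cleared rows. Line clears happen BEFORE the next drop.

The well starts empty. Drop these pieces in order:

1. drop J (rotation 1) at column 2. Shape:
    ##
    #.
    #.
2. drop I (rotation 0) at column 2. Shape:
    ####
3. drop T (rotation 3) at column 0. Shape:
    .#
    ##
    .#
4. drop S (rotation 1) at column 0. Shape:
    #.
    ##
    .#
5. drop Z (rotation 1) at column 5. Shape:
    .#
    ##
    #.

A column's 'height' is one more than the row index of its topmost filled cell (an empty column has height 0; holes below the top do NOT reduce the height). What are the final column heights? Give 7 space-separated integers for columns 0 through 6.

Answer: 6 5 4 4 4 6 7

Derivation:
Drop 1: J rot1 at col 2 lands with bottom-row=0; cleared 0 line(s) (total 0); column heights now [0 0 3 3 0 0 0], max=3
Drop 2: I rot0 at col 2 lands with bottom-row=3; cleared 0 line(s) (total 0); column heights now [0 0 4 4 4 4 0], max=4
Drop 3: T rot3 at col 0 lands with bottom-row=0; cleared 0 line(s) (total 0); column heights now [2 3 4 4 4 4 0], max=4
Drop 4: S rot1 at col 0 lands with bottom-row=3; cleared 0 line(s) (total 0); column heights now [6 5 4 4 4 4 0], max=6
Drop 5: Z rot1 at col 5 lands with bottom-row=4; cleared 0 line(s) (total 0); column heights now [6 5 4 4 4 6 7], max=7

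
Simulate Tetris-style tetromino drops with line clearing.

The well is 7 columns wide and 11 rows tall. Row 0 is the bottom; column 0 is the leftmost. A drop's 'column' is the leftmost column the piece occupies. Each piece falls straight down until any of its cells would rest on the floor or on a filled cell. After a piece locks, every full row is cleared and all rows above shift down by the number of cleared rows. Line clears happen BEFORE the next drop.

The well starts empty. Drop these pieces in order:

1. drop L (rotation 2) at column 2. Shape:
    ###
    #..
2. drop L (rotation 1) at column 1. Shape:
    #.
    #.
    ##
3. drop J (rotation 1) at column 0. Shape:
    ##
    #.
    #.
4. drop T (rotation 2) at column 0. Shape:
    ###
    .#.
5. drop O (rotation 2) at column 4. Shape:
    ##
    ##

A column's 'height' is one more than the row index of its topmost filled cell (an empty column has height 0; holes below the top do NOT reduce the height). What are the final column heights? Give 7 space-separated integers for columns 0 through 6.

Drop 1: L rot2 at col 2 lands with bottom-row=0; cleared 0 line(s) (total 0); column heights now [0 0 2 2 2 0 0], max=2
Drop 2: L rot1 at col 1 lands with bottom-row=2; cleared 0 line(s) (total 0); column heights now [0 5 3 2 2 0 0], max=5
Drop 3: J rot1 at col 0 lands with bottom-row=3; cleared 0 line(s) (total 0); column heights now [6 6 3 2 2 0 0], max=6
Drop 4: T rot2 at col 0 lands with bottom-row=6; cleared 0 line(s) (total 0); column heights now [8 8 8 2 2 0 0], max=8
Drop 5: O rot2 at col 4 lands with bottom-row=2; cleared 0 line(s) (total 0); column heights now [8 8 8 2 4 4 0], max=8

Answer: 8 8 8 2 4 4 0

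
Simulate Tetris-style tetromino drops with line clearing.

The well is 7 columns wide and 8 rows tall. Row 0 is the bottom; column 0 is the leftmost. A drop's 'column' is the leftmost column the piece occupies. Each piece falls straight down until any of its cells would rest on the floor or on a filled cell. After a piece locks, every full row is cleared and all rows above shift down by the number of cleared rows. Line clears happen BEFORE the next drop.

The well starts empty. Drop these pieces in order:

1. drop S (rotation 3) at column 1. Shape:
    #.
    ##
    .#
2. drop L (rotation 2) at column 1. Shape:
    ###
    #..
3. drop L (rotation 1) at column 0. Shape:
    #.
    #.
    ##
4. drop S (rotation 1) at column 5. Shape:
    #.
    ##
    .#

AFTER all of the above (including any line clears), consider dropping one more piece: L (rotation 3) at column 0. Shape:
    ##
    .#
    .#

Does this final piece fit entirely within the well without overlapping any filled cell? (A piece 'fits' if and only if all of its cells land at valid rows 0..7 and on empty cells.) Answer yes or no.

Drop 1: S rot3 at col 1 lands with bottom-row=0; cleared 0 line(s) (total 0); column heights now [0 3 2 0 0 0 0], max=3
Drop 2: L rot2 at col 1 lands with bottom-row=3; cleared 0 line(s) (total 0); column heights now [0 5 5 5 0 0 0], max=5
Drop 3: L rot1 at col 0 lands with bottom-row=5; cleared 0 line(s) (total 0); column heights now [8 6 5 5 0 0 0], max=8
Drop 4: S rot1 at col 5 lands with bottom-row=0; cleared 0 line(s) (total 0); column heights now [8 6 5 5 0 3 2], max=8
Test piece L rot3 at col 0 (width 2): heights before test = [8 6 5 5 0 3 2]; fits = False

Answer: no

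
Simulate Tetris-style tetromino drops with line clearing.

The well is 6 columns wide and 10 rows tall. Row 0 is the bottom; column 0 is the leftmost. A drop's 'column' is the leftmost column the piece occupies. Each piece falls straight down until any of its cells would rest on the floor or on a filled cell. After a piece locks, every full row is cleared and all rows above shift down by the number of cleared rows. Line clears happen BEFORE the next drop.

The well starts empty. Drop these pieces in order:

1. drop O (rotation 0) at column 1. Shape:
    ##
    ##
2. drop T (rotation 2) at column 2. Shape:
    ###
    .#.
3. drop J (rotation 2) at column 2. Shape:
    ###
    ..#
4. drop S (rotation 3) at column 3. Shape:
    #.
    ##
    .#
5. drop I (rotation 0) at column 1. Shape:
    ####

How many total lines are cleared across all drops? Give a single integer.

Drop 1: O rot0 at col 1 lands with bottom-row=0; cleared 0 line(s) (total 0); column heights now [0 2 2 0 0 0], max=2
Drop 2: T rot2 at col 2 lands with bottom-row=1; cleared 0 line(s) (total 0); column heights now [0 2 3 3 3 0], max=3
Drop 3: J rot2 at col 2 lands with bottom-row=3; cleared 0 line(s) (total 0); column heights now [0 2 5 5 5 0], max=5
Drop 4: S rot3 at col 3 lands with bottom-row=5; cleared 0 line(s) (total 0); column heights now [0 2 5 8 7 0], max=8
Drop 5: I rot0 at col 1 lands with bottom-row=8; cleared 0 line(s) (total 0); column heights now [0 9 9 9 9 0], max=9

Answer: 0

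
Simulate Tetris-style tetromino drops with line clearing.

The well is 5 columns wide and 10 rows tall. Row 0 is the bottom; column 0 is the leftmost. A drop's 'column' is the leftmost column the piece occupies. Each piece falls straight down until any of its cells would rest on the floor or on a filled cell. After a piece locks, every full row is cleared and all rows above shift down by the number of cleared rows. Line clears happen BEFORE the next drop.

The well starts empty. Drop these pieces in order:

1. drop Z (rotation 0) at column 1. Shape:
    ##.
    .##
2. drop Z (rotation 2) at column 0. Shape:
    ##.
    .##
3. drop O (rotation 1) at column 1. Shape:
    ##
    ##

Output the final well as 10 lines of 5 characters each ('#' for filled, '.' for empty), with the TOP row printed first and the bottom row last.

Drop 1: Z rot0 at col 1 lands with bottom-row=0; cleared 0 line(s) (total 0); column heights now [0 2 2 1 0], max=2
Drop 2: Z rot2 at col 0 lands with bottom-row=2; cleared 0 line(s) (total 0); column heights now [4 4 3 1 0], max=4
Drop 3: O rot1 at col 1 lands with bottom-row=4; cleared 0 line(s) (total 0); column heights now [4 6 6 1 0], max=6

Answer: .....
.....
.....
.....
.##..
.##..
##...
.##..
.##..
..##.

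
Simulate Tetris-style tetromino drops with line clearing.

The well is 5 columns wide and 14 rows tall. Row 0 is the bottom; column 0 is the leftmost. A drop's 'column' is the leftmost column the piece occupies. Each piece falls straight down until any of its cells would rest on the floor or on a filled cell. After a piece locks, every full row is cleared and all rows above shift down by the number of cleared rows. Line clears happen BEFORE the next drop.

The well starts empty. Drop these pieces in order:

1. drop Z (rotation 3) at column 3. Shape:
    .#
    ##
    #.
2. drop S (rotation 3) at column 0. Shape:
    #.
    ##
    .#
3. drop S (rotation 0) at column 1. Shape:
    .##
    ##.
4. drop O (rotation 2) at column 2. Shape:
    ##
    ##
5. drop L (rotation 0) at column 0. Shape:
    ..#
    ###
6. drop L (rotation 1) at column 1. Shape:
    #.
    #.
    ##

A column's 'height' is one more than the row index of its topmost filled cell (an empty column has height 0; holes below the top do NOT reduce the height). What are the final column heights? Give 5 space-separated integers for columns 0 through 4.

Answer: 7 11 9 6 3

Derivation:
Drop 1: Z rot3 at col 3 lands with bottom-row=0; cleared 0 line(s) (total 0); column heights now [0 0 0 2 3], max=3
Drop 2: S rot3 at col 0 lands with bottom-row=0; cleared 0 line(s) (total 0); column heights now [3 2 0 2 3], max=3
Drop 3: S rot0 at col 1 lands with bottom-row=2; cleared 0 line(s) (total 0); column heights now [3 3 4 4 3], max=4
Drop 4: O rot2 at col 2 lands with bottom-row=4; cleared 0 line(s) (total 0); column heights now [3 3 6 6 3], max=6
Drop 5: L rot0 at col 0 lands with bottom-row=6; cleared 0 line(s) (total 0); column heights now [7 7 8 6 3], max=8
Drop 6: L rot1 at col 1 lands with bottom-row=8; cleared 0 line(s) (total 0); column heights now [7 11 9 6 3], max=11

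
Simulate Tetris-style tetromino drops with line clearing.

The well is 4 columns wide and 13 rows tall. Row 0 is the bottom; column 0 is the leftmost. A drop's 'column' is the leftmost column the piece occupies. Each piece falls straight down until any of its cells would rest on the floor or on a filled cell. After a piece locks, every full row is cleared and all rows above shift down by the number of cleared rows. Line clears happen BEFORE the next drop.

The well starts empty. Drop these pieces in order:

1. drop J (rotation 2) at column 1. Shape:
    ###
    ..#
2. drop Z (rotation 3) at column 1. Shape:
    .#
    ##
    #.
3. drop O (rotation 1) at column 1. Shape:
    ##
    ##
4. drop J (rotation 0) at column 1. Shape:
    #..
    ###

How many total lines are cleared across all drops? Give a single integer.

Answer: 0

Derivation:
Drop 1: J rot2 at col 1 lands with bottom-row=0; cleared 0 line(s) (total 0); column heights now [0 2 2 2], max=2
Drop 2: Z rot3 at col 1 lands with bottom-row=2; cleared 0 line(s) (total 0); column heights now [0 4 5 2], max=5
Drop 3: O rot1 at col 1 lands with bottom-row=5; cleared 0 line(s) (total 0); column heights now [0 7 7 2], max=7
Drop 4: J rot0 at col 1 lands with bottom-row=7; cleared 0 line(s) (total 0); column heights now [0 9 8 8], max=9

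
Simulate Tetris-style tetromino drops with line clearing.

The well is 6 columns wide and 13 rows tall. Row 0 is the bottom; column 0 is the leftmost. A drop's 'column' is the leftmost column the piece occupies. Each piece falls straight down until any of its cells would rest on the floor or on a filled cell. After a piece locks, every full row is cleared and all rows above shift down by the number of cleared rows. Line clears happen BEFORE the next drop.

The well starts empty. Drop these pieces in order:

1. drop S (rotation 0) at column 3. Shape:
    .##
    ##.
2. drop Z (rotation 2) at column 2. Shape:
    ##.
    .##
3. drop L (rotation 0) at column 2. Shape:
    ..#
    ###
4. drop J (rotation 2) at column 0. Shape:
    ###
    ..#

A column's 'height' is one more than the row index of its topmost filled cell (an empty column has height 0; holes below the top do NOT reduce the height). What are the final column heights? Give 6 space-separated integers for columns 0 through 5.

Drop 1: S rot0 at col 3 lands with bottom-row=0; cleared 0 line(s) (total 0); column heights now [0 0 0 1 2 2], max=2
Drop 2: Z rot2 at col 2 lands with bottom-row=2; cleared 0 line(s) (total 0); column heights now [0 0 4 4 3 2], max=4
Drop 3: L rot0 at col 2 lands with bottom-row=4; cleared 0 line(s) (total 0); column heights now [0 0 5 5 6 2], max=6
Drop 4: J rot2 at col 0 lands with bottom-row=5; cleared 0 line(s) (total 0); column heights now [7 7 7 5 6 2], max=7

Answer: 7 7 7 5 6 2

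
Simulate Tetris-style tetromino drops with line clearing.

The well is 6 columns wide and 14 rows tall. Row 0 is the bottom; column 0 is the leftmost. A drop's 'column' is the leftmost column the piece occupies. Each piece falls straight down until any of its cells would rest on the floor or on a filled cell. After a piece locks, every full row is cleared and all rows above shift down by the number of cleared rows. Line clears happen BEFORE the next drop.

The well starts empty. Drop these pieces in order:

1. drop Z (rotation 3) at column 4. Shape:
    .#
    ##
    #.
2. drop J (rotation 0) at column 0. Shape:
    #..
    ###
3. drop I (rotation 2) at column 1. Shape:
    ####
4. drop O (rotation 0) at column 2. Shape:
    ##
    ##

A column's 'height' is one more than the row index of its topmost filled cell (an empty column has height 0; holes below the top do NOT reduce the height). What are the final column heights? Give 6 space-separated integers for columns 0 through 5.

Answer: 2 3 5 5 3 3

Derivation:
Drop 1: Z rot3 at col 4 lands with bottom-row=0; cleared 0 line(s) (total 0); column heights now [0 0 0 0 2 3], max=3
Drop 2: J rot0 at col 0 lands with bottom-row=0; cleared 0 line(s) (total 0); column heights now [2 1 1 0 2 3], max=3
Drop 3: I rot2 at col 1 lands with bottom-row=2; cleared 0 line(s) (total 0); column heights now [2 3 3 3 3 3], max=3
Drop 4: O rot0 at col 2 lands with bottom-row=3; cleared 0 line(s) (total 0); column heights now [2 3 5 5 3 3], max=5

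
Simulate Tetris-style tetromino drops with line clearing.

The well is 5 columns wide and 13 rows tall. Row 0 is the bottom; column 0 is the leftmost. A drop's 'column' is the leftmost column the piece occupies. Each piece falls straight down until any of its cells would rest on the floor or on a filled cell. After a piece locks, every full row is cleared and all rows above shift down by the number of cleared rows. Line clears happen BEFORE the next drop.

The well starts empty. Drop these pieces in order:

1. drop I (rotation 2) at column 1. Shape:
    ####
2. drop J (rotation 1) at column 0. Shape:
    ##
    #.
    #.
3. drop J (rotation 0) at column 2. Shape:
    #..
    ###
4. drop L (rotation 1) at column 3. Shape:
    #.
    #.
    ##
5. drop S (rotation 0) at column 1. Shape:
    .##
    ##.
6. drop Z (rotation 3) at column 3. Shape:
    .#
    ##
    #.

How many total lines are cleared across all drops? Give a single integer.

Drop 1: I rot2 at col 1 lands with bottom-row=0; cleared 0 line(s) (total 0); column heights now [0 1 1 1 1], max=1
Drop 2: J rot1 at col 0 lands with bottom-row=0; cleared 1 line(s) (total 1); column heights now [2 2 0 0 0], max=2
Drop 3: J rot0 at col 2 lands with bottom-row=0; cleared 0 line(s) (total 1); column heights now [2 2 2 1 1], max=2
Drop 4: L rot1 at col 3 lands with bottom-row=1; cleared 1 line(s) (total 2); column heights now [1 0 1 3 1], max=3
Drop 5: S rot0 at col 1 lands with bottom-row=2; cleared 0 line(s) (total 2); column heights now [1 3 4 4 1], max=4
Drop 6: Z rot3 at col 3 lands with bottom-row=4; cleared 0 line(s) (total 2); column heights now [1 3 4 6 7], max=7

Answer: 2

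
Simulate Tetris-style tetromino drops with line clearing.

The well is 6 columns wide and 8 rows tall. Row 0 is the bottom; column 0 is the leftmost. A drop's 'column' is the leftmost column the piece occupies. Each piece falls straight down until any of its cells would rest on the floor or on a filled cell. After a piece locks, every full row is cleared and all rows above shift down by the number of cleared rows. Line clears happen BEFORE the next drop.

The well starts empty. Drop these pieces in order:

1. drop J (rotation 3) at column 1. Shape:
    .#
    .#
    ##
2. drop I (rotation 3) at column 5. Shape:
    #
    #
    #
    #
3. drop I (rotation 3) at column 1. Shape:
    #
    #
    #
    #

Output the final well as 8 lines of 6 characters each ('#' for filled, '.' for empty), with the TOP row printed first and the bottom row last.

Answer: ......
......
......
.#....
.#...#
.##..#
.##..#
.##..#

Derivation:
Drop 1: J rot3 at col 1 lands with bottom-row=0; cleared 0 line(s) (total 0); column heights now [0 1 3 0 0 0], max=3
Drop 2: I rot3 at col 5 lands with bottom-row=0; cleared 0 line(s) (total 0); column heights now [0 1 3 0 0 4], max=4
Drop 3: I rot3 at col 1 lands with bottom-row=1; cleared 0 line(s) (total 0); column heights now [0 5 3 0 0 4], max=5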